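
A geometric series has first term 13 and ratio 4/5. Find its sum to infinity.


S∞ = a₁/(1-r) = 13/(1 - 4/5)
= 13/(1/5)
= 65

S∞ = 65


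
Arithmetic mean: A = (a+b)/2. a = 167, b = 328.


AM = (167 + 328)/2 = 495/2 = 247.5

AM = 247.5


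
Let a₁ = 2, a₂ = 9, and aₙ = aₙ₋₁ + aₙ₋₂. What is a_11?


Computing iteratively: 2, 9, 11, 20, 31, 51, 82, 133, 215, 348, 563
a_11 = 563

a_11 = 563


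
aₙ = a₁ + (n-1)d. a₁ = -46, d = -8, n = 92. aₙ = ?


aₙ = a₁ + (n-1)d
= -46 + (92-1)×-8
= -46 - 728
= -774

a_92 = -774


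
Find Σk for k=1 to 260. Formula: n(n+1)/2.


n(n+1)/2 = 260×261/2 = 67860/2 = 33930

Σk = 33930


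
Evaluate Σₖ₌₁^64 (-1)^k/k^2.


S = -1 + 1/4 - 1/9 + 1/16 - 1/25 + 1/36 - 1/49 + 1/64 ± ...
= -0.8223
(Full series converges to -π²/12 ≈ -0.8225)

S_64 = -0.8223


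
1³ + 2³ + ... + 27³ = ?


n(n+1)/2 = 27×28/2 = 378
Σk³ = 378² = 142884

Σk³ = 142884


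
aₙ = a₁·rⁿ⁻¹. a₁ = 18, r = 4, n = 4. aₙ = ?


aₙ = a₁·r^(n-1)
= 18×4^3
= 18×64
= 1152

a_4 = 1152


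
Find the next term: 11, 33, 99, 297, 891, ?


Pattern: geometric (r=3)
Terms: 11, 33, 99, 297, 891
Next term = 2673

Next term = 2673


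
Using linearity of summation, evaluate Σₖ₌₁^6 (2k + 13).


Σ(2k+13) = 2·Σk + 13·n
= 2·21 + 13·6
= 42 + 78 = 120

Σ = 120


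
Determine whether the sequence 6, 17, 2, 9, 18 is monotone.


Differences: 11, -15, 7, 9
Difference at position 1 is +11 (> 0) but position 2 is -15 (< 0) — sequence both rises and falls
→ NOT monotonic

Not monotonic


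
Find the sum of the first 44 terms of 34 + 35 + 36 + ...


aₙ = 34 + (44-1)×1 = 77
Sₙ = n(a₁+aₙ)/2 = 44×(34+77)/2
= 44×111/2 = 2442

S_44 = 2442


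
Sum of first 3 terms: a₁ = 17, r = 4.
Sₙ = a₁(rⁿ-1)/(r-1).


Sₙ = 17×(4^3 - 1)/(4 - 1)
= 17×(64 - 1)/3
= 17×63/3
= 357

S_3 = 357


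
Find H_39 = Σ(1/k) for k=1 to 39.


H_39 = 1/1 + 1/2 + 1/3 + ... + 1/39
= 2066035355155033/485721041551200
≈ 4.2535

H_39 = 2066035355155033/485721041551200 ≈ 4.2535


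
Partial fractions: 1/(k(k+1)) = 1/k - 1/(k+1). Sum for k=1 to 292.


1/(k(k+1)) = 1/k - 1/(k+1) (partial fractions)
Telescoping: Σ = 1 - 1/293 = 292/293

Sum = 292/293


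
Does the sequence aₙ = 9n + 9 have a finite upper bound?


aₙ = 9n + 9 → as n→∞, aₙ→∞
No finite upper bound exists
The sequence is UNBOUNDED

Unbounded (aₙ → ∞ as n → ∞)


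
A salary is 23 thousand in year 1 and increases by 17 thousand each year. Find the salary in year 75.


aₙ = a₁ + (n-1)d
= 23 + (75-1)×17
= 23 + 1258
= 1281

a_75 = 1281


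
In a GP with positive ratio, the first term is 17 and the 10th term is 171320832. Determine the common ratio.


r^(n-1) = aₙ/a₁
r^9 = 171320832/17 = 10077696
r = 10077696^(1/9)
= 6

r = 6


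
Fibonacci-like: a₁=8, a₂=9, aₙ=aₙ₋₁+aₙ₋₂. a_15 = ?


Computing iteratively: 8, 9, 17, 26, 43, 69, 112, 181, 293, 474, 767, 1241, ...
a_15 = 5257

a_15 = 5257


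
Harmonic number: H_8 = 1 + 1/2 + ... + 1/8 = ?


H_8 = 1/1 + 1/2 + 1/3 + 1/4 + 1/5 + 1/6 + 1/7 + 1/8
= 761/280
≈ 2.7179

H_8 = 761/280 ≈ 2.7179


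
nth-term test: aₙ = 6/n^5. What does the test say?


lim(n→∞) 6/n^5 = 0
lim aₙ = 0 → nth-term test is INCONCLUSIVE
(Need other tests; this is actually a convergent p-series with p=5 > 1)

Inconclusive (lim aₙ = 0; need another test)


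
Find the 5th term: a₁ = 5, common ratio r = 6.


aₙ = a₁·r^(n-1)
= 5×6^4
= 5×1296
= 6480

a_5 = 6480


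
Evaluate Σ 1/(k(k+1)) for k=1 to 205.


1/(k(k+1)) = 1/k - 1/(k+1) (partial fractions)
Telescoping: Σ = 1 - 1/206 = 205/206

Sum = 205/206


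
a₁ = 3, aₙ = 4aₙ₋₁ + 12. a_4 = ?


Computing step by step:
a_1 = 3
a_2 = 24
a_3 = 108
a_4 = 444


a_4 = 444


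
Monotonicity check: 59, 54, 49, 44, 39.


Differences: -5, -5, -5, -5
All differences < 0 → strictly DECREASING

Monotonically decreasing


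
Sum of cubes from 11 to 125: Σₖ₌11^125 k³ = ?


Σₖ₌11^125 k³ = [125·126/2]² − [10·11/2]²
= 62015625 − 3025 = 62012600

Σk³ = 62012600


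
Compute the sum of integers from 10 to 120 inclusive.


Σₖ₌10^120 k = Σₖ₌₁^120 k − Σₖ₌₁^9 k
= 120·121/2 − 9·10/2
= 7260 − 45 = 7215

Σk = 7215


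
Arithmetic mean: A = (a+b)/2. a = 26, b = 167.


AM = (26 + 167)/2 = 193/2 = 96.5

AM = 96.5


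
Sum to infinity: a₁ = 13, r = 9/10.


S∞ = a₁/(1-r) = 13/(1 - 9/10)
= 13/(1/10)
= 130

S∞ = 130


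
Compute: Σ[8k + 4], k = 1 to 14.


Σ(8k+4) = 8·Σk + 4·n
= 8·105 + 4·14
= 840 + 56 = 896

Σ = 896


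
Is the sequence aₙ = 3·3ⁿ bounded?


aₙ = 3·3ⁿ → as n→∞, aₙ→∞ (since base 3 > 1)
No finite upper bound exists
The sequence is UNBOUNDED

Unbounded (aₙ → ∞ as n → ∞)


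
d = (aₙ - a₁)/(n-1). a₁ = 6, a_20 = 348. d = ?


d = (aₙ - a₁)/(n-1)
= (348 - 6)/(20-1)
= 342/19 = 18

d = 18


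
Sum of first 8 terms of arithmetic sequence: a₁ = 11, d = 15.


aₙ = 11 + (8-1)×15 = 116
Sₙ = n(a₁+aₙ)/2 = 8×(11+116)/2
= 8×127/2 = 508

S_8 = 508


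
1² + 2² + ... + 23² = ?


n = 23
n(n+1)(2n+1)/6 = 23×24×47/6
= 25944/6 = 4324

Σk² = 4324


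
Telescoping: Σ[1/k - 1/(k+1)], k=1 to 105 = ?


Telescoping: adjacent terms cancel.
= 1/1 - 1/106
= 1 - 1/106 = 105/106

Sum = 105/106


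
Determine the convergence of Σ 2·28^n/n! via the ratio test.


aₙ = 2·28^n/n!
a_{n+1}/aₙ = 28^(n+1)/(n+1)! × n!/28^n  (constant 2 cancels)
= 28/(n+1)
L = lim(n→∞) 28/(n+1) = 0
L < 1 → series CONVERGES

Converges (ratio test: L = 0 < 1)


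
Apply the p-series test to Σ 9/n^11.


p-series test: Σ c/n^p converges if p > 1, diverges if p ≤ 1 (constant c > 0 doesn't affect convergence).
p = 11
11 > 1 → CONVERGES

Converges (p = 11 > 1)


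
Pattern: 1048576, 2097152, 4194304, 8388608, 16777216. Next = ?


Pattern: powers of 2: 2ⁿ
Terms: 1048576, 2097152, 4194304, 8388608, 16777216
Next term = 33554432

Next term = 33554432


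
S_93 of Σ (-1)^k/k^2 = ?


S = -1 + 1/4 - 1/9 + 1/16 - 1/25 + 1/36 - 1/49 + 1/64 ± ...
= -0.8225
(Full series converges to -π²/12 ≈ -0.8225)

S_93 = -0.8225


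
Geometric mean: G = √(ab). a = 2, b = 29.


GM = √(2×29) = √58 = 7.6158

GM = 7.6158


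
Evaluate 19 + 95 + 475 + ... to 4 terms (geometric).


Sₙ = 19×(5^4 - 1)/(5 - 1)
= 19×(625 - 1)/4
= 19×624/4
= 2964

S_4 = 2964


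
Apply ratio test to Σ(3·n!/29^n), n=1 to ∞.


aₙ = 3·n!/29^n
a_{n+1}/aₙ = (n+1)!/29^(n+1) × 29^n/n!  (constant 3 cancels)
= (n+1)/29
L = lim(n→∞) (n+1)/29 = ∞
L > 1 → series DIVERGES

Diverges (ratio test: L = ∞ > 1)


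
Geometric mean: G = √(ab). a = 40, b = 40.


GM = √(40×40) = √1600 = 40

GM = 40


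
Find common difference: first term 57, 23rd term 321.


d = (aₙ - a₁)/(n-1)
= (321 - 57)/(23-1)
= 264/22 = 12

d = 12


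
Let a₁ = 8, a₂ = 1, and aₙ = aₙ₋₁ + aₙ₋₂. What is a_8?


Computing iteratively: 8, 1, 9, 10, 19, 29, 48, 77
a_8 = 77

a_8 = 77


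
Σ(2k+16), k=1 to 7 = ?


Σ(2k+16) = 2·Σk + 16·n
= 2·28 + 16·7
= 56 + 112 = 168

Σ = 168


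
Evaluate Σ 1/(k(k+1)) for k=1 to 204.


1/(k(k+1)) = 1/k - 1/(k+1) (partial fractions)
Telescoping: Σ = 1 - 1/205 = 204/205

Sum = 204/205


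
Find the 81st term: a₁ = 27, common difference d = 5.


aₙ = a₁ + (n-1)d
= 27 + (81-1)×5
= 27 + 400
= 427

a_81 = 427


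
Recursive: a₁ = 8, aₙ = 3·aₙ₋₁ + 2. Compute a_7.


Computing step by step:
a_1 = 8
a_2 = 26
a_3 = 80
a_4 = 242
a_5 = 728
a_6 = 2186
a_7 = 6560


a_7 = 6560


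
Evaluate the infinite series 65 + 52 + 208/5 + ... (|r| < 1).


S∞ = a₁/(1-r) = 65/(1 - 4/5)
= 65/(1/5)
= 325

S∞ = 325


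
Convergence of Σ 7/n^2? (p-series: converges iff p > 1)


p-series test: Σ c/n^p converges if p > 1, diverges if p ≤ 1 (constant c > 0 doesn't affect convergence).
p = 2
2 > 1 → CONVERGES

Converges (p = 2 > 1)


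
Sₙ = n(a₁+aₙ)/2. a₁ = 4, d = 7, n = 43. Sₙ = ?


aₙ = 4 + (43-1)×7 = 298
Sₙ = n(a₁+aₙ)/2 = 43×(4+298)/2
= 43×302/2 = 6493

S_43 = 6493


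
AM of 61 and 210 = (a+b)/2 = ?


AM = (61 + 210)/2 = 271/2 = 135.5

AM = 135.5


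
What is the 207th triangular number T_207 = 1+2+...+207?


n(n+1)/2 = 207×208/2 = 43056/2 = 21528

Σk = 21528


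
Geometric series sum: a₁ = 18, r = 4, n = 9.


Sₙ = 18×(4^9 - 1)/(4 - 1)
= 18×(262144 - 1)/3
= 18×262143/3
= 1572858

S_9 = 1572858


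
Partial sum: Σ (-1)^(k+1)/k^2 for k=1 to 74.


S = 1 - 1/4 + 1/9 - 1/16 + 1/25 - 1/36 + 1/49 - 1/64 ± ...
= 0.8224
(Full series converges to +π²/12 ≈ +0.8225)

S_74 = 0.8224


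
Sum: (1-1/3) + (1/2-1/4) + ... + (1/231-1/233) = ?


Telescoping with gap 2: two head and two tail terms survive.
= (1 + 1/2) - (1/232 + 1/233)
= 3/2 - 1/232 - 1/233 = 80619/54056

Sum = 80619/54056


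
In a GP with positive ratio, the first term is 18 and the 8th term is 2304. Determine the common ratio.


r^(n-1) = aₙ/a₁
r^7 = 2304/18 = 128
r = 128^(1/7)
= 2

r = 2


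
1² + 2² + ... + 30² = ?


n = 30
n(n+1)(2n+1)/6 = 30×31×61/6
= 56730/6 = 9455

Σk² = 9455


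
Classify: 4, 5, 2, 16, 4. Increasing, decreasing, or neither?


Differences: 1, -3, 14, -12
Difference at position 1 is +1 (> 0) but position 2 is -3 (< 0) — sequence both rises and falls
→ NOT monotonic

Not monotonic


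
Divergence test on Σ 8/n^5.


lim(n→∞) 8/n^5 = 0
lim aₙ = 0 → nth-term test is INCONCLUSIVE
(Need other tests; this is actually a convergent p-series with p=5 > 1)

Inconclusive (lim aₙ = 0; need another test)


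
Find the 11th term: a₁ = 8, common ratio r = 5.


aₙ = a₁·r^(n-1)
= 8×5^10
= 8×9765625
= 78125000

a_11 = 78125000


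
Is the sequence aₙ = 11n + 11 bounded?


aₙ = 11n + 11 → as n→∞, aₙ→∞
No finite upper bound exists
The sequence is UNBOUNDED

Unbounded (aₙ → ∞ as n → ∞)


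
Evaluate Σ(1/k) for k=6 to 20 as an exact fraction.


Σₖ₌6^20 1/k = 1/6 + 1/7 + 1/8 + ... + 1/20
= 101994671/77597520
≈ 1.3144

Sum = 101994671/77597520 ≈ 1.3144


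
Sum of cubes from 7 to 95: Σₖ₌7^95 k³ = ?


Σₖ₌7^95 k³ = [95·96/2]² − [6·7/2]²
= 20793600 − 441 = 20793159

Σk³ = 20793159


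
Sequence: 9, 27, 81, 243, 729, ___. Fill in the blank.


Pattern: geometric (r=3)
Terms: 9, 27, 81, 243, 729
Next term = 2187

Next term = 2187


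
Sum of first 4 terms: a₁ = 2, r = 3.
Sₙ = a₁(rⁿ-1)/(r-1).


Sₙ = 2×(3^4 - 1)/(3 - 1)
= 2×(81 - 1)/2
= 2×80/2
= 80

S_4 = 80


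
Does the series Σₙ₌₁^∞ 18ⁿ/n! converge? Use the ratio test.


aₙ = 18^n/n!
a_{n+1}/aₙ = 18^(n+1)/(n+1)! × n!/18^n
= 18/(n+1)
L = lim(n→∞) 18/(n+1) = 0
L < 1 → series CONVERGES

Converges (ratio test: L = 0 < 1)


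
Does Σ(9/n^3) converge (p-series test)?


p-series test: Σ c/n^p converges if p > 1, diverges if p ≤ 1 (constant c > 0 doesn't affect convergence).
p = 3
3 > 1 → CONVERGES

Converges (p = 3 > 1)


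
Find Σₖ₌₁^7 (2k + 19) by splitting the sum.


Σ(2k+19) = 2·Σk + 19·n
= 2·28 + 19·7
= 56 + 133 = 189

Σ = 189


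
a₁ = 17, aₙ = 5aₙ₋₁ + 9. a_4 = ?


Computing step by step:
a_1 = 17
a_2 = 94
a_3 = 479
a_4 = 2404


a_4 = 2404


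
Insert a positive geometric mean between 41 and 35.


GM = √(41×35) = √1435 = 37.8814

GM = 37.8814


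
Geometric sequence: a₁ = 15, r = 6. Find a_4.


aₙ = a₁·r^(n-1)
= 15×6^3
= 15×216
= 3240

a_4 = 3240


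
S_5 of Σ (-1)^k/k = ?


S = -1 + 1/2 - 1/3 + 1/4 - 1/5
= -0.7833
(Full series converges to -ln(2) ≈ -0.6931)

S_5 = -0.7833


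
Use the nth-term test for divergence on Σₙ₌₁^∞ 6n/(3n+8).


lim(n→∞) 6n/(3n+8) = 6/3 = 2  (divide numerator and denominator by n)
lim aₙ = 2 ≠ 0 → series DIVERGES

Diverges (lim aₙ = 2 ≠ 0)


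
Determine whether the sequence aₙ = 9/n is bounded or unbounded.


a₁ = 9, a₂ = 9/2, a₃ = 9/3, ...
0 < aₙ ≤ 9 for all n ≥ 1
Lower bound: 0, Upper bound: 9
The sequence IS bounded

Bounded (0 < aₙ ≤ 9)


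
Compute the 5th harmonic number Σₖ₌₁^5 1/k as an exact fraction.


H_5 = 1/1 + 1/2 + 1/3 + 1/4 + 1/5
= 137/60
≈ 2.2833

H_5 = 137/60 ≈ 2.2833


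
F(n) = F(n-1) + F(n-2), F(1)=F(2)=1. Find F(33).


Fibonacci sequence: 1, 1, 2, 3, 5, 8, 13, 21, 34, 55, 89, ...
F(33) = 3524578

F(33) = 3524578


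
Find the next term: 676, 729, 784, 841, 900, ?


Pattern: perfect squares: n²
Terms: 676, 729, 784, 841, 900
Next term = 961

Next term = 961


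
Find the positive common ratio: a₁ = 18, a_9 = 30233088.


r^(n-1) = aₙ/a₁
r^8 = 30233088/18 = 1679616
r = 1679616^(1/8)
= ±6; taking r > 0 gives r = 6

r = 6


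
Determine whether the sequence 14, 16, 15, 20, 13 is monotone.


Differences: 2, -1, 5, -7
Difference at position 1 is +2 (> 0) but position 2 is -1 (< 0) — sequence both rises and falls
→ NOT monotonic

Not monotonic


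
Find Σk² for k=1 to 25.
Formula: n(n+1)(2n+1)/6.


n = 25
n(n+1)(2n+1)/6 = 25×26×51/6
= 33150/6 = 5525

Σk² = 5525


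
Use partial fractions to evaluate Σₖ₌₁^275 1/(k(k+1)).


1/(k(k+1)) = 1/k - 1/(k+1) (partial fractions)
Telescoping: Σ = 1 - 1/276 = 275/276

Sum = 275/276


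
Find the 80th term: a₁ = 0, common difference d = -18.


aₙ = a₁ + (n-1)d
= 0 + (80-1)×-18
= 0 - 1422
= -1422

a_80 = -1422


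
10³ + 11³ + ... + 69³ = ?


Σₖ₌10^69 k³ = [69·70/2]² − [9·10/2]²
= 5832225 − 2025 = 5830200

Σk³ = 5830200


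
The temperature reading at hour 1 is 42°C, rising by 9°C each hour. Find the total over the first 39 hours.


aₙ = 42 + (39-1)×9 = 384
Sₙ = n(a₁+aₙ)/2 = 39×(42+384)/2
= 39×426/2 = 8307

S_39 = 8307


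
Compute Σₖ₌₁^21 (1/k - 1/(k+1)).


Telescoping: adjacent terms cancel.
= 1/1 - 1/22
= 1 - 1/22 = 21/22

Sum = 21/22


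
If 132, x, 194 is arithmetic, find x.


AM = (132 + 194)/2 = 326/2 = 163

AM = 163


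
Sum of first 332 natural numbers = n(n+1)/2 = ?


n(n+1)/2 = 332×333/2 = 110556/2 = 55278

Σk = 55278


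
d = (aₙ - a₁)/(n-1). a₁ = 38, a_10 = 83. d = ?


d = (aₙ - a₁)/(n-1)
= (83 - 38)/(10-1)
= 45/9 = 5

d = 5


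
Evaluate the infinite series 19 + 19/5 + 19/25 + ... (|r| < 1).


S∞ = a₁/(1-r) = 19/(1 - 1/5)
= 19/(4/5)
= 95/4

S∞ = 95/4


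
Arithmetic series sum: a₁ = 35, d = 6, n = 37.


aₙ = 35 + (37-1)×6 = 251
Sₙ = n(a₁+aₙ)/2 = 37×(35+251)/2
= 37×286/2 = 5291

S_37 = 5291


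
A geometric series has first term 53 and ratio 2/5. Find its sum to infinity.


S∞ = a₁/(1-r) = 53/(1 - 2/5)
= 53/(3/5)
= 265/3

S∞ = 265/3


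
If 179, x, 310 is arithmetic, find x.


AM = (179 + 310)/2 = 489/2 = 244.5

AM = 244.5


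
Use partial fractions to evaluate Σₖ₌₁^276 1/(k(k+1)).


1/(k(k+1)) = 1/k - 1/(k+1) (partial fractions)
Telescoping: Σ = 1 - 1/277 = 276/277

Sum = 276/277


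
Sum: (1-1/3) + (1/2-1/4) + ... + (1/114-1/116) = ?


Telescoping with gap 2: two head and two tail terms survive.
= (1 + 1/2) - (1/115 + 1/116)
= 3/2 - 1/115 - 1/116 = 19779/13340

Sum = 19779/13340


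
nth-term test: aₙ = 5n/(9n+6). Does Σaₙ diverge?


lim(n→∞) 5n/(9n+6) = 5/9 = 5/9  (divide numerator and denominator by n)
lim aₙ = 5/9 ≠ 0 → series DIVERGES

Diverges (lim aₙ = 5/9 ≠ 0)


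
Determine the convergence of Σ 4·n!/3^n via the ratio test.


aₙ = 4·n!/3^n
a_{n+1}/aₙ = (n+1)!/3^(n+1) × 3^n/n!  (constant 4 cancels)
= (n+1)/3
L = lim(n→∞) (n+1)/3 = ∞
L > 1 → series DIVERGES

Diverges (ratio test: L = ∞ > 1)


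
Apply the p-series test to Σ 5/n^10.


p-series test: Σ c/n^p converges if p > 1, diverges if p ≤ 1 (constant c > 0 doesn't affect convergence).
p = 10
10 > 1 → CONVERGES

Converges (p = 10 > 1)


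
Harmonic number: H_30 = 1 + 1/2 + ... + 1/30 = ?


H_30 = 1/1 + 1/2 + 1/3 + ... + 1/30
= 9304682830147/2329089562800
≈ 3.995

H_30 = 9304682830147/2329089562800 ≈ 3.995


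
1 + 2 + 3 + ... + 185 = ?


n(n+1)/2 = 185×186/2 = 34410/2 = 17205

Σk = 17205


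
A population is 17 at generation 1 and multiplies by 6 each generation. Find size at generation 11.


aₙ = a₁·r^(n-1)
= 17×6^10
= 17×60466176
= 1027924992

a_11 = 1027924992


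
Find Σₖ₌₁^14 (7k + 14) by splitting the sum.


Σ(7k+14) = 7·Σk + 14·n
= 7·105 + 14·14
= 735 + 196 = 931

Σ = 931


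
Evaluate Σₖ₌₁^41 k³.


n(n+1)/2 = 41×42/2 = 861
Σk³ = 861² = 741321

Σk³ = 741321


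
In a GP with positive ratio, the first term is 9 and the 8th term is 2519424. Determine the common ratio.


r^(n-1) = aₙ/a₁
r^7 = 2519424/9 = 279936
r = 279936^(1/7)
= 6

r = 6


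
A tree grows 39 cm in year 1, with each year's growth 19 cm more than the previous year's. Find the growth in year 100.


aₙ = a₁ + (n-1)d
= 39 + (100-1)×19
= 39 + 1881
= 1920

a_100 = 1920


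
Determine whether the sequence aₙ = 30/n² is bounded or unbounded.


a₁ = 30, a₂ = 30/4, a₃ = 30/9, ...
0 < aₙ ≤ 30 for all n ≥ 1
The sequence IS bounded

Bounded (0 < aₙ ≤ 30)


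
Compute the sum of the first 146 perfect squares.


n = 146
n(n+1)(2n+1)/6 = 146×147×293/6
= 6288366/6 = 1048061

Σk² = 1048061


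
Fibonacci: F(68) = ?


Fibonacci sequence: 1, 1, 2, 3, 5, 8, 13, 21, 34, 55, 89, ...
F(68) = 72723460248141

F(68) = 72723460248141


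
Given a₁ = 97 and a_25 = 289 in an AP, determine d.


d = (aₙ - a₁)/(n-1)
= (289 - 97)/(25-1)
= 192/24 = 8

d = 8


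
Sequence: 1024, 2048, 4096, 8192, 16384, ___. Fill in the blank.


Pattern: powers of 2: 2ⁿ
Terms: 1024, 2048, 4096, 8192, 16384
Next term = 32768

Next term = 32768


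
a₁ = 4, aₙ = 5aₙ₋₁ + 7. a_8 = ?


Computing step by step:
a_1 = 4
a_2 = 27
a_3 = 142
a_4 = 717
a_5 = 3592
a_6 = 17967
a_7 = 89842
a_8 = 449217


a_8 = 449217


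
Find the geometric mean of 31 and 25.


GM = √(31×25) = √775 = 27.8388

GM = 27.8388


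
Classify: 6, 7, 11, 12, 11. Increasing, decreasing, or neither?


Differences: 1, 4, 1, -1
Difference at position 1 is +1 (> 0) but position 4 is -1 (< 0) — sequence both rises and falls
→ NOT monotonic

Not monotonic


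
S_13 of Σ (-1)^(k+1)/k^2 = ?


S = 1 - 1/4 + 1/9 - 1/16 + 1/25 - 1/36 + 1/49 - 1/64 ± ...
= 0.8252
(Full series converges to +π²/12 ≈ +0.8225)

S_13 = 0.8252


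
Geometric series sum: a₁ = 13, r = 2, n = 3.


Sₙ = 13×(2^3 - 1)/(2 - 1)
= 13×(8 - 1)/1
= 13×7/1
= 91

S_3 = 91


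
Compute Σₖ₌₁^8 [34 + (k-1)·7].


aₙ = 34 + (8-1)×7 = 83
Sₙ = n(a₁+aₙ)/2 = 8×(34+83)/2
= 8×117/2 = 468

S_8 = 468


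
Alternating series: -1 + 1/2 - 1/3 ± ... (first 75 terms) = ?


S = -1 + 1/2 - 1/3 + 1/4 - 1/5 + 1/6 - 1/7 + 1/8 ± ...
= -0.6998
(Full series converges to -ln(2) ≈ -0.6931)

S_75 = -0.6998


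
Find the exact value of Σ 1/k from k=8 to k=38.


Σₖ₌8^38 1/k = 1/8 + 1/9 + 1/10 + ... + 1/38
= 113453671064599/69388720221600
≈ 1.635

Sum = 113453671064599/69388720221600 ≈ 1.635


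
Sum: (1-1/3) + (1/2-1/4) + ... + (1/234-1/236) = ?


Telescoping with gap 2: two head and two tail terms survive.
= (1 + 1/2) - (1/235 + 1/236)
= 3/2 - 1/235 - 1/236 = 82719/55460

Sum = 82719/55460


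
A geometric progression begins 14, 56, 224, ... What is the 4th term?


aₙ = a₁·r^(n-1)
= 14×4^3
= 14×64
= 896

a_4 = 896


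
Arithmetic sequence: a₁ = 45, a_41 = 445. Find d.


d = (aₙ - a₁)/(n-1)
= (445 - 45)/(41-1)
= 400/40 = 10

d = 10


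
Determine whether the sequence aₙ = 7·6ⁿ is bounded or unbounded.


aₙ = 7·6ⁿ → as n→∞, aₙ→∞ (since base 6 > 1)
No finite upper bound exists
The sequence is UNBOUNDED

Unbounded (aₙ → ∞ as n → ∞)


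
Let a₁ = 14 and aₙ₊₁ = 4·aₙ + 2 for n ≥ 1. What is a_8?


Computing step by step:
a_1 = 14
a_2 = 58
a_3 = 234
a_4 = 938
a_5 = 3754
a_6 = 15018
a_7 = 60074
a_8 = 240298


a_8 = 240298


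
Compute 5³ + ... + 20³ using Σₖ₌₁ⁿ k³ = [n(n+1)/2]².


Σₖ₌5^20 k³ = [20·21/2]² − [4·5/2]²
= 44100 − 100 = 44000

Σk³ = 44000


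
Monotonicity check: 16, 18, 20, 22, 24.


Differences: 2, 2, 2, 2
All differences > 0 → strictly INCREASING

Monotonically increasing


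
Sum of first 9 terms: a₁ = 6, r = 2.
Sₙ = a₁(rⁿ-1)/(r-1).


Sₙ = 6×(2^9 - 1)/(2 - 1)
= 6×(512 - 1)/1
= 6×511/1
= 3066

S_9 = 3066


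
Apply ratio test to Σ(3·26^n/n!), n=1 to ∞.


aₙ = 3·26^n/n!
a_{n+1}/aₙ = 26^(n+1)/(n+1)! × n!/26^n  (constant 3 cancels)
= 26/(n+1)
L = lim(n→∞) 26/(n+1) = 0
L < 1 → series CONVERGES

Converges (ratio test: L = 0 < 1)


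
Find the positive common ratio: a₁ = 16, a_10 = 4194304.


r^(n-1) = aₙ/a₁
r^9 = 4194304/16 = 262144
r = 262144^(1/9)
= 4

r = 4


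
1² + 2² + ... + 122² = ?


n = 122
n(n+1)(2n+1)/6 = 122×123×245/6
= 3676470/6 = 612745

Σk² = 612745


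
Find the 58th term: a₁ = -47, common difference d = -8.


aₙ = a₁ + (n-1)d
= -47 + (58-1)×-8
= -47 - 456
= -503

a_58 = -503


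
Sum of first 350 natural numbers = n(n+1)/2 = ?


n(n+1)/2 = 350×351/2 = 122850/2 = 61425

Σk = 61425


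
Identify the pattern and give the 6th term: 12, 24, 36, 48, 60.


Pattern: arithmetic (d=12)
Terms: 12, 24, 36, 48, 60
Next term = 72

Next term = 72


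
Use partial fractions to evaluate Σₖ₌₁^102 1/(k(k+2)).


1/(k(k+2)) = (1/2)·(1/k - 1/(k+2)) (partial fractions)
Telescoping: Σ = (1/2)·(1 + 1/2 - 1/103 - 1/104) = 15861/21424

Sum = 15861/21424


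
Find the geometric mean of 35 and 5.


GM = √(35×5) = √175 = 13.2288

GM = 13.2288


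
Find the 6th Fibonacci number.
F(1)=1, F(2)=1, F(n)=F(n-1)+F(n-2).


Fibonacci sequence: 1, 1, 2, 3, 5, 8
F(6) = 8

F(6) = 8


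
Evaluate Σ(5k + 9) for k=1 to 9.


Σ(5k+9) = 5·Σk + 9·n
= 5·45 + 9·9
= 225 + 81 = 306

Σ = 306


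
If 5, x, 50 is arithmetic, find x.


AM = (5 + 50)/2 = 55/2 = 27.5

AM = 27.5


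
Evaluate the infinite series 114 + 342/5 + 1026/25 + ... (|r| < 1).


S∞ = a₁/(1-r) = 114/(1 - 3/5)
= 114/(2/5)
= 285

S∞ = 285


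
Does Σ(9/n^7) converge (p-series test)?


p-series test: Σ c/n^p converges if p > 1, diverges if p ≤ 1 (constant c > 0 doesn't affect convergence).
p = 7
7 > 1 → CONVERGES

Converges (p = 7 > 1)


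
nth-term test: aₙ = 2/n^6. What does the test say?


lim(n→∞) 2/n^6 = 0
lim aₙ = 0 → nth-term test is INCONCLUSIVE
(Need other tests; this is actually a convergent p-series with p=6 > 1)

Inconclusive (lim aₙ = 0; need another test)


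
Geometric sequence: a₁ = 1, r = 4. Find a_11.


aₙ = a₁·r^(n-1)
= 1×4^10
= 1×1048576
= 1048576

a_11 = 1048576


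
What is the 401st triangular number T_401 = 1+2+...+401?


n(n+1)/2 = 401×402/2 = 161202/2 = 80601

Σk = 80601


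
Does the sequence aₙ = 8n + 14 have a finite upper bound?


aₙ = 8n + 14 → as n→∞, aₙ→∞
No finite upper bound exists
The sequence is UNBOUNDED

Unbounded (aₙ → ∞ as n → ∞)


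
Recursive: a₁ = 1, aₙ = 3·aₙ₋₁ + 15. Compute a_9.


Computing step by step:
a_1 = 1
a_2 = 18
a_3 = 69
a_4 = 222
a_5 = 681
a_6 = 2058
a_7 = 6189
a_8 = 18582
a_9 = 55761


a_9 = 55761


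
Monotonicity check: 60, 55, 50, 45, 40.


Differences: -5, -5, -5, -5
All differences < 0 → strictly DECREASING

Monotonically decreasing


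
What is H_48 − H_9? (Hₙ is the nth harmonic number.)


Σₖ₌10^48 1/k = 1/10 + 1/11 + 1/12 + ... + 1/48
= 721558908683331789893/442720643463713815200
≈ 1.6298

Sum = 721558908683331789893/442720643463713815200 ≈ 1.6298


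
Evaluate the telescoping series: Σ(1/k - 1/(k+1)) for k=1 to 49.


Telescoping: adjacent terms cancel.
= 1/1 - 1/50
= 1 - 1/50 = 49/50

Sum = 49/50


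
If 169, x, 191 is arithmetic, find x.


AM = (169 + 191)/2 = 360/2 = 180

AM = 180


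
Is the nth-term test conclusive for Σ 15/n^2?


lim(n→∞) 15/n^2 = 0
lim aₙ = 0 → nth-term test is INCONCLUSIVE
(Need other tests; this is actually a convergent p-series with p=2 > 1)

Inconclusive (lim aₙ = 0; need another test)


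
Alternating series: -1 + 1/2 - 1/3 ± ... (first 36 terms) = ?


S = -1 + 1/2 - 1/3 + 1/4 - 1/5 + 1/6 - 1/7 + 1/8 ± ...
= -0.6795
(Full series converges to -ln(2) ≈ -0.6931)

S_36 = -0.6795


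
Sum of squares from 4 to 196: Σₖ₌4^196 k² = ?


Σₖ₌4^196 k² = Σₖ₌₁^196 k² − Σₖ₌₁^3 k²
= 196·197·393/6 − 3·4·7/6
= 2529086 − 14 = 2529072

Σk² = 2529072


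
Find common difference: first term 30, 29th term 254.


d = (aₙ - a₁)/(n-1)
= (254 - 30)/(29-1)
= 224/28 = 8

d = 8


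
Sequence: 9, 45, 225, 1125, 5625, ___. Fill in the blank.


Pattern: geometric (r=5)
Terms: 9, 45, 225, 1125, 5625
Next term = 28125

Next term = 28125


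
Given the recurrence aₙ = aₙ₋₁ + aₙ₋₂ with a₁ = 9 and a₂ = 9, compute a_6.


Computing iteratively: 9, 9, 18, 27, 45, 72
a_6 = 72

a_6 = 72


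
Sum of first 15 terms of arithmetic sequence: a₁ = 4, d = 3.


aₙ = 4 + (15-1)×3 = 46
Sₙ = n(a₁+aₙ)/2 = 15×(4+46)/2
= 15×50/2 = 375

S_15 = 375


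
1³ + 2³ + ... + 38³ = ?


n(n+1)/2 = 38×39/2 = 741
Σk³ = 741² = 549081

Σk³ = 549081


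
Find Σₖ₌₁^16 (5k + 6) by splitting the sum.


Σ(5k+6) = 5·Σk + 6·n
= 5·136 + 6·16
= 680 + 96 = 776

Σ = 776


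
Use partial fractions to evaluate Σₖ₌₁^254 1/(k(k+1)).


1/(k(k+1)) = 1/k - 1/(k+1) (partial fractions)
Telescoping: Σ = 1 - 1/255 = 254/255

Sum = 254/255


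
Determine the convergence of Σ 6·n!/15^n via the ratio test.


aₙ = 6·n!/15^n
a_{n+1}/aₙ = (n+1)!/15^(n+1) × 15^n/n!  (constant 6 cancels)
= (n+1)/15
L = lim(n→∞) (n+1)/15 = ∞
L > 1 → series DIVERGES

Diverges (ratio test: L = ∞ > 1)


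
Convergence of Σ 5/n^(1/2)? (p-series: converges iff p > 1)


p-series test: Σ c/n^p converges if p > 1, diverges if p ≤ 1 (constant c > 0 doesn't affect convergence).
p = 1/2
1/2 ≤ 1 → DIVERGES

Diverges (p = 1/2 ≤ 1)


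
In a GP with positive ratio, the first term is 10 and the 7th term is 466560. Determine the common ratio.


r^(n-1) = aₙ/a₁
r^6 = 466560/10 = 46656
r = 46656^(1/6)
= ±6; taking r > 0 gives r = 6

r = 6


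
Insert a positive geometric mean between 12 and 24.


GM = √(12×24) = √288 = 16.9706

GM = 16.9706


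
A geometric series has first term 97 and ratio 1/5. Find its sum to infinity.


S∞ = a₁/(1-r) = 97/(1 - 1/5)
= 97/(4/5)
= 485/4

S∞ = 485/4


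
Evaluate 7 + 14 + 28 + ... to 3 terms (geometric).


Sₙ = 7×(2^3 - 1)/(2 - 1)
= 7×(8 - 1)/1
= 7×7/1
= 49

S_3 = 49


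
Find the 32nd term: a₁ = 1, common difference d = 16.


aₙ = a₁ + (n-1)d
= 1 + (32-1)×16
= 1 + 496
= 497

a_32 = 497


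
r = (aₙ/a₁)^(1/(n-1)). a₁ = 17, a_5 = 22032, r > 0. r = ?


r^(n-1) = aₙ/a₁
r^4 = 22032/17 = 1296
r = 1296^(1/4)
= ±6; taking r > 0 gives r = 6

r = 6


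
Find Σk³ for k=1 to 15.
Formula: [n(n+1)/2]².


n(n+1)/2 = 15×16/2 = 120
Σk³ = 120² = 14400

Σk³ = 14400


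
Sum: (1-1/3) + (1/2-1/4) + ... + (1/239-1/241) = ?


Telescoping with gap 2: two head and two tail terms survive.
= (1 + 1/2) - (1/240 + 1/241)
= 3/2 - 1/240 - 1/241 = 86279/57840

Sum = 86279/57840


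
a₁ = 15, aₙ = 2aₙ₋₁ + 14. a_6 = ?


Computing step by step:
a_1 = 15
a_2 = 44
a_3 = 102
a_4 = 218
a_5 = 450
a_6 = 914


a_6 = 914


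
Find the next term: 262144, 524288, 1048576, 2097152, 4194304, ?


Pattern: powers of 2: 2ⁿ
Terms: 262144, 524288, 1048576, 2097152, 4194304
Next term = 8388608

Next term = 8388608


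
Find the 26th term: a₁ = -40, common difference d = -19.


aₙ = a₁ + (n-1)d
= -40 + (26-1)×-19
= -40 - 475
= -515

a_26 = -515


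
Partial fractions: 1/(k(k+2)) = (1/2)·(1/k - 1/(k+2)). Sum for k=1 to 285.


1/(k(k+2)) = (1/2)·(1/k - 1/(k+2)) (partial fractions)
Telescoping: Σ = (1/2)·(1 + 1/2 - 1/286 - 1/287) = 61275/82082

Sum = 61275/82082


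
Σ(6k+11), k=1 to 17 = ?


Σ(6k+11) = 6·Σk + 11·n
= 6·153 + 11·17
= 918 + 187 = 1105

Σ = 1105


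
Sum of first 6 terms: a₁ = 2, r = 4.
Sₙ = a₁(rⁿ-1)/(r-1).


Sₙ = 2×(4^6 - 1)/(4 - 1)
= 2×(4096 - 1)/3
= 2×4095/3
= 2730

S_6 = 2730


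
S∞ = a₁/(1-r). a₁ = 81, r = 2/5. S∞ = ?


S∞ = a₁/(1-r) = 81/(1 - 2/5)
= 81/(3/5)
= 135

S∞ = 135


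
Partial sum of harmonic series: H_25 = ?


H_25 = 1/1 + 1/2 + 1/3 + ... + 1/25
= 34052522467/8923714800
≈ 3.816

H_25 = 34052522467/8923714800 ≈ 3.816


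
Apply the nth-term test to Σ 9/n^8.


lim(n→∞) 9/n^8 = 0
lim aₙ = 0 → nth-term test is INCONCLUSIVE
(Need other tests; this is actually a convergent p-series with p=8 > 1)

Inconclusive (lim aₙ = 0; need another test)


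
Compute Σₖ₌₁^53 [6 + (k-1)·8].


aₙ = 6 + (53-1)×8 = 422
Sₙ = n(a₁+aₙ)/2 = 53×(6+422)/2
= 53×428/2 = 11342

S_53 = 11342


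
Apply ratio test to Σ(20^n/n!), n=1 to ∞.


aₙ = 20^n/n!
a_{n+1}/aₙ = 20^(n+1)/(n+1)! × n!/20^n
= 20/(n+1)
L = lim(n→∞) 20/(n+1) = 0
L < 1 → series CONVERGES

Converges (ratio test: L = 0 < 1)


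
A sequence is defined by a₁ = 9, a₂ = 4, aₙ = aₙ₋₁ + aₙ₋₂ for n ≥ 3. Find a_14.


Computing iteratively: 9, 4, 13, 17, 30, 47, 77, 124, 201, 325, 526, 851, ...
a_14 = 2228

a_14 = 2228


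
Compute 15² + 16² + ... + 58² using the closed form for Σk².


Σₖ₌15^58 k² = Σₖ₌₁^58 k² − Σₖ₌₁^14 k²
= 58·59·117/6 − 14·15·29/6
= 66729 − 1015 = 65714

Σk² = 65714


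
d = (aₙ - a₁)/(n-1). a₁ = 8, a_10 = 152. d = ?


d = (aₙ - a₁)/(n-1)
= (152 - 8)/(10-1)
= 144/9 = 16

d = 16


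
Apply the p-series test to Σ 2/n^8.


p-series test: Σ c/n^p converges if p > 1, diverges if p ≤ 1 (constant c > 0 doesn't affect convergence).
p = 8
8 > 1 → CONVERGES

Converges (p = 8 > 1)


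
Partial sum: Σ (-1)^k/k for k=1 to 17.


S = -1 + 1/2 - 1/3 + 1/4 - 1/5 + 1/6 - 1/7 + 1/8 ± ...
= -0.7217
(Full series converges to -ln(2) ≈ -0.6931)

S_17 = -0.7217


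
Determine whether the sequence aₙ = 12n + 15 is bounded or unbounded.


aₙ = 12n + 15 → as n→∞, aₙ→∞
No finite upper bound exists
The sequence is UNBOUNDED

Unbounded (aₙ → ∞ as n → ∞)


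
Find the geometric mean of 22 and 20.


GM = √(22×20) = √440 = 20.9762

GM = 20.9762


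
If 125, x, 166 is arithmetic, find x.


AM = (125 + 166)/2 = 291/2 = 145.5

AM = 145.5


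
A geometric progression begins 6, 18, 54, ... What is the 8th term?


aₙ = a₁·r^(n-1)
= 6×3^7
= 6×2187
= 13122

a_8 = 13122


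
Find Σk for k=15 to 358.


Σₖ₌15^358 k = Σₖ₌₁^358 k − Σₖ₌₁^14 k
= 358·359/2 − 14·15/2
= 64261 − 105 = 64156

Σk = 64156


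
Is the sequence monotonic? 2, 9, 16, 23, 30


Differences: 7, 7, 7, 7
All differences > 0 → strictly INCREASING

Monotonically increasing


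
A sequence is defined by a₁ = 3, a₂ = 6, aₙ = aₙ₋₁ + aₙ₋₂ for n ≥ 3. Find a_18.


Computing iteratively: 3, 6, 9, 15, 24, 39, 63, 102, 165, 267, 432, 699, ...
a_18 = 12543

a_18 = 12543


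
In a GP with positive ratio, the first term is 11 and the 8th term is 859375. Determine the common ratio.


r^(n-1) = aₙ/a₁
r^7 = 859375/11 = 78125
r = 78125^(1/7)
= 5

r = 5


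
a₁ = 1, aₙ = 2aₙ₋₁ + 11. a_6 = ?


Computing step by step:
a_1 = 1
a_2 = 13
a_3 = 37
a_4 = 85
a_5 = 181
a_6 = 373


a_6 = 373


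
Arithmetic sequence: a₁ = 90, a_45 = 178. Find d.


d = (aₙ - a₁)/(n-1)
= (178 - 90)/(45-1)
= 88/44 = 2

d = 2


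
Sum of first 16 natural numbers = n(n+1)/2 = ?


n(n+1)/2 = 16×17/2 = 272/2 = 136

Σk = 136


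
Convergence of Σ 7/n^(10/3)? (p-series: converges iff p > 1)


p-series test: Σ c/n^p converges if p > 1, diverges if p ≤ 1 (constant c > 0 doesn't affect convergence).
p = 10/3
10/3 > 1 → CONVERGES

Converges (p = 10/3 > 1)


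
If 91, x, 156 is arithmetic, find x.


AM = (91 + 156)/2 = 247/2 = 123.5

AM = 123.5


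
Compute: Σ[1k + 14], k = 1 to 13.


Σ(1k+14) = 1·Σk + 14·n
= 1·91 + 14·13
= 91 + 182 = 273

Σ = 273


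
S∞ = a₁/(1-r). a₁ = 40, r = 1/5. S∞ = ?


S∞ = a₁/(1-r) = 40/(1 - 1/5)
= 40/(4/5)
= 50

S∞ = 50


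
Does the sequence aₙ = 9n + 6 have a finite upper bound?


aₙ = 9n + 6 → as n→∞, aₙ→∞
No finite upper bound exists
The sequence is UNBOUNDED

Unbounded (aₙ → ∞ as n → ∞)


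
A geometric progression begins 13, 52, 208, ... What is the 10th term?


aₙ = a₁·r^(n-1)
= 13×4^9
= 13×262144
= 3407872

a_10 = 3407872


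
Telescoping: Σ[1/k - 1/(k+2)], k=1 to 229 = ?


Telescoping with gap 2: two head and two tail terms survive.
= (1 + 1/2) - (1/230 + 1/231)
= 3/2 - 1/230 - 1/231 = 39617/26565

Sum = 39617/26565


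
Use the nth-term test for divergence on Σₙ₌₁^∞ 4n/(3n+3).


lim(n→∞) 4n/(3n+3) = 4/3 = 4/3  (divide numerator and denominator by n)
lim aₙ = 4/3 ≠ 0 → series DIVERGES

Diverges (lim aₙ = 4/3 ≠ 0)


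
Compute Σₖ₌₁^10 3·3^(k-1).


Sₙ = 3×(3^10 - 1)/(3 - 1)
= 3×(59049 - 1)/2
= 3×59048/2
= 88572

S_10 = 88572


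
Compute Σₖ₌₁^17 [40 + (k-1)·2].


aₙ = 40 + (17-1)×2 = 72
Sₙ = n(a₁+aₙ)/2 = 17×(40+72)/2
= 17×112/2 = 952

S_17 = 952


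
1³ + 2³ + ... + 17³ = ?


n(n+1)/2 = 17×18/2 = 153
Σk³ = 153² = 23409

Σk³ = 23409


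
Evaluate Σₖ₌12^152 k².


Σₖ₌12^152 k² = Σₖ₌₁^152 k² − Σₖ₌₁^11 k²
= 152·153·305/6 − 11·12·23/6
= 1182180 − 506 = 1181674

Σk² = 1181674


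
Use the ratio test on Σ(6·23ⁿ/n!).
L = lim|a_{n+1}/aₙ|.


aₙ = 6·23^n/n!
a_{n+1}/aₙ = 23^(n+1)/(n+1)! × n!/23^n  (constant 6 cancels)
= 23/(n+1)
L = lim(n→∞) 23/(n+1) = 0
L < 1 → series CONVERGES

Converges (ratio test: L = 0 < 1)


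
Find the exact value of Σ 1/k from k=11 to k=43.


Σₖ₌11^43 1/k = 1/11 + 1/12 + 1/13 + ... + 1/43
= 1216865528621842739/856326196254765600
≈ 1.421

Sum = 1216865528621842739/856326196254765600 ≈ 1.421


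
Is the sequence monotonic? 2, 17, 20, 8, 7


Differences: 15, 3, -12, -1
Difference at position 1 is +15 (> 0) but position 3 is -12 (< 0) — sequence both rises and falls
→ NOT monotonic

Not monotonic


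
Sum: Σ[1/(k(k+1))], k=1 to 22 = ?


1/(k(k+1)) = 1/k - 1/(k+1) (partial fractions)
Telescoping: Σ = 1 - 1/23 = 22/23

Sum = 22/23


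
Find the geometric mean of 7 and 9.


GM = √(7×9) = √63 = 7.9373

GM = 7.9373


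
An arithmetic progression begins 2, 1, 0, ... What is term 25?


aₙ = a₁ + (n-1)d
= 2 + (25-1)×-1
= 2 - 24
= -22

a_25 = -22


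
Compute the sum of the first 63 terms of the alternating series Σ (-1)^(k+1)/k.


S = 1 - 1/2 + 1/3 - 1/4 + 1/5 - 1/6 + 1/7 - 1/8 ± ...
= 0.701
(Full series converges to +ln(2) ≈ +0.6931)

S_63 = 0.701


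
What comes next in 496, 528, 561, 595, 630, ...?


Pattern: triangular numbers: n(n+1)/2
Terms: 496, 528, 561, 595, 630
Next term = 666

Next term = 666


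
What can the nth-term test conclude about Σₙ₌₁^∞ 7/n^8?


lim(n→∞) 7/n^8 = 0
lim aₙ = 0 → nth-term test is INCONCLUSIVE
(Need other tests; this is actually a convergent p-series with p=8 > 1)

Inconclusive (lim aₙ = 0; need another test)


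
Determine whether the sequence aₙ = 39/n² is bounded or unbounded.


a₁ = 39, a₂ = 39/4, a₃ = 39/9, ...
0 < aₙ ≤ 39 for all n ≥ 1
The sequence IS bounded

Bounded (0 < aₙ ≤ 39)


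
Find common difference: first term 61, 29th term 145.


d = (aₙ - a₁)/(n-1)
= (145 - 61)/(29-1)
= 84/28 = 3

d = 3


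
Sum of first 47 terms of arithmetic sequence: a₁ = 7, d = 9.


aₙ = 7 + (47-1)×9 = 421
Sₙ = n(a₁+aₙ)/2 = 47×(7+421)/2
= 47×428/2 = 10058

S_47 = 10058


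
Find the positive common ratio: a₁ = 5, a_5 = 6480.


r^(n-1) = aₙ/a₁
r^4 = 6480/5 = 1296
r = 1296^(1/4)
= ±6; taking r > 0 gives r = 6

r = 6


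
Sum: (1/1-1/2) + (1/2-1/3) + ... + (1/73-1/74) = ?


Telescoping: adjacent terms cancel.
= 1/1 - 1/74
= 1 - 1/74 = 73/74

Sum = 73/74


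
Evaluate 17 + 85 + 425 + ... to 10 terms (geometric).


Sₙ = 17×(5^10 - 1)/(5 - 1)
= 17×(9765625 - 1)/4
= 17×9765624/4
= 41503902

S_10 = 41503902


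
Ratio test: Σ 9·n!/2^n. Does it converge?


aₙ = 9·n!/2^n
a_{n+1}/aₙ = (n+1)!/2^(n+1) × 2^n/n!  (constant 9 cancels)
= (n+1)/2
L = lim(n→∞) (n+1)/2 = ∞
L > 1 → series DIVERGES

Diverges (ratio test: L = ∞ > 1)


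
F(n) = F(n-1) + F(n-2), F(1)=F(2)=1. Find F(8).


Fibonacci sequence: 1, 1, 2, 3, 5, 8, 13, 21
F(8) = 21

F(8) = 21


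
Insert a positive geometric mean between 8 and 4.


GM = √(8×4) = √32 = 5.6569

GM = 5.6569


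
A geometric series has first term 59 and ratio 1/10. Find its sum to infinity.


S∞ = a₁/(1-r) = 59/(1 - 1/10)
= 59/(9/10)
= 590/9

S∞ = 590/9


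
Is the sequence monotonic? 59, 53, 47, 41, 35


Differences: -6, -6, -6, -6
All differences < 0 → strictly DECREASING

Monotonically decreasing


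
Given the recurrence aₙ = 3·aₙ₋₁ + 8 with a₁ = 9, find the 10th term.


Computing step by step:
a_1 = 9
a_2 = 35
a_3 = 113
a_4 = 347
a_5 = 1049
a_6 = 3155
a_7 = 9473
a_8 = 28427
a_9 = 85289
a_10 = 255875


a_10 = 255875


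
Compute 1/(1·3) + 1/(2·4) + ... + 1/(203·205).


1/(k(k+2)) = (1/2)·(1/k - 1/(k+2)) (partial fractions)
Telescoping: Σ = (1/2)·(1 + 1/2 - 1/204 - 1/205) = 62321/83640

Sum = 62321/83640


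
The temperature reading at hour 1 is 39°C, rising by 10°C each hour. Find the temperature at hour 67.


aₙ = a₁ + (n-1)d
= 39 + (67-1)×10
= 39 + 660
= 699

a_67 = 699


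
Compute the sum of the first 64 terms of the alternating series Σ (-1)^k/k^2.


S = -1 + 1/4 - 1/9 + 1/16 - 1/25 + 1/36 - 1/49 + 1/64 ± ...
= -0.8223
(Full series converges to -π²/12 ≈ -0.8225)

S_64 = -0.8223


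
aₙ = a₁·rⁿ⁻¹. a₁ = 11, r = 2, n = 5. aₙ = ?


aₙ = a₁·r^(n-1)
= 11×2^4
= 11×16
= 176

a_5 = 176


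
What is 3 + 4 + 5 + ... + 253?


Σₖ₌3^253 k = Σₖ₌₁^253 k − Σₖ₌₁^2 k
= 253·254/2 − 2·3/2
= 32131 − 3 = 32128

Σk = 32128


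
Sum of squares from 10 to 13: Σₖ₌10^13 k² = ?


Σₖ₌10^13 k² = Σₖ₌₁^13 k² − Σₖ₌₁^9 k²
= 13·14·27/6 − 9·10·19/6
= 819 − 285 = 534

Σk² = 534


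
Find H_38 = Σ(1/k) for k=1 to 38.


H_38 = 1/1 + 1/2 + 1/3 + ... + 1/38
= 2053580969474233/485721041551200
≈ 4.2279

H_38 = 2053580969474233/485721041551200 ≈ 4.2279


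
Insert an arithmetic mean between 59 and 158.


AM = (59 + 158)/2 = 217/2 = 108.5

AM = 108.5
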